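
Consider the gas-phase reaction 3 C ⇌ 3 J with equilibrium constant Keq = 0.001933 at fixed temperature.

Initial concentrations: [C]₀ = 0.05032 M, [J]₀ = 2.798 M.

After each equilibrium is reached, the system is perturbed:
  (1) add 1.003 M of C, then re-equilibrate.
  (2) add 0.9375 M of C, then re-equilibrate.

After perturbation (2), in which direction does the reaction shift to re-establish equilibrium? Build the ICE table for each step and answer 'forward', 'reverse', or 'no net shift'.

Q₀ = 1.7192e+05 vs Keq = 0.001933 ⇒ Q>K, reverse
Step 1:
                  C         J
  init      0.05032     2.798
  Δ           2.482    -2.482
  eq          2.533    0.3155
  solve Keq expr → x = -0.8275; check Q = 0.001933
Then add 1.003 M of C.
Step 2:
                  C         J
  init        3.536    0.3155
  Δ         -0.1111    0.1111
  eq          3.425    0.4266
  solve Keq expr → x = 0.03703; check Q = 0.001933
Then add 0.9375 M of C.
Step 3:
                  C         J
  init        4.362    0.4266
  Δ         -0.1038    0.1038
  eq          4.258    0.5305
  solve Keq expr → x = 0.03462; check Q = 0.001933

Direction: forward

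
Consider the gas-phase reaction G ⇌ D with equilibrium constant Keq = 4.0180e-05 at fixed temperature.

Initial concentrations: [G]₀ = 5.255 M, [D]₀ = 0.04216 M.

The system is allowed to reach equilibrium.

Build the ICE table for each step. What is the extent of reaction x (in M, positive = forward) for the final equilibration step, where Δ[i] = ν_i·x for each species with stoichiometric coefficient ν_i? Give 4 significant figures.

x = -0.04195 M

Q₀ = 0.008023 vs Keq = 4.0180e-05 ⇒ Q>K, reverse
Step 1:
                   G          D
  Initial      5.255    0.04216
  Change     0.04195   -0.04195
  Equil        5.297 2.1283e-04
  solve Keq expr → x = -0.04195; check Q = 4.0180e-05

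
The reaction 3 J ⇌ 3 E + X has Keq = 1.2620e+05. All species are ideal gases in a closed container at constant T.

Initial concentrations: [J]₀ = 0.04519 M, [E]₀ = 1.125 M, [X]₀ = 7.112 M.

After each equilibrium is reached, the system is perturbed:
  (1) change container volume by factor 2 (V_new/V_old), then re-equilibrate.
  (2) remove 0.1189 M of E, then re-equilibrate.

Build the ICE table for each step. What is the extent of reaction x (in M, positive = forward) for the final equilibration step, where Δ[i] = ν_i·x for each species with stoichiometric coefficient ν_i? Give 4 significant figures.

Q₀ = 1.0973e+05 vs Keq = 1.2620e+05 ⇒ Q<K, forward
Step 1:
                    J           E           X
  Initial     0.04519       1.125       7.112
  Change    -0.001981    0.001981  6.6033e-04
  Equil       0.04321       1.127       7.113
  solve Keq expr → x = 6.6033e-04; check Q = 1.2620e+05
Then change container volume by factor 2 (V_new/V_old).
Step 2:
                    J           E           X
  Initial      0.0216      0.5635       3.556
  Change    -0.004323    0.004323    0.001441
  Equil       0.01728      0.5678       3.558
  solve Keq expr → x = 0.001441; check Q = 1.2620e+05
Then remove 0.1189 M of E.
Step 3:
                    J           E           X
  Initial     0.01728      0.4489       3.558
  Change     -0.00351     0.00351     0.00117
  Equil       0.01377      0.4524       3.559
  solve Keq expr → x = 0.00117; check Q = 1.2620e+05

x = 0.00117 M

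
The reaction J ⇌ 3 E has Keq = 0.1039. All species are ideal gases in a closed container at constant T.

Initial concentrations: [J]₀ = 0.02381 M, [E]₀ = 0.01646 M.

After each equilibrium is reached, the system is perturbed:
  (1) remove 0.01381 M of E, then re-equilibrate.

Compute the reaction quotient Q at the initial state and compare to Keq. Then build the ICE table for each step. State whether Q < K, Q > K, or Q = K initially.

Q₀ = 1.8730e-04 vs Keq = 0.1039 ⇒ Q<K, forward
Step 1:
                    J           E
  I           0.02381     0.01646
  C          -0.01967     0.05902
  E          0.004138     0.07548
  solve Keq expr → x = 0.01967; check Q = 0.1039
Then remove 0.01381 M of E.
Step 2:
                    J           E
  I          0.004138     0.06167
  C         -0.001391    0.004174
  E          0.002747     0.06584
  solve Keq expr → x = 0.001391; check Q = 0.1039

Q₀ = 1.8730e-04; Q < K (proceeds forward)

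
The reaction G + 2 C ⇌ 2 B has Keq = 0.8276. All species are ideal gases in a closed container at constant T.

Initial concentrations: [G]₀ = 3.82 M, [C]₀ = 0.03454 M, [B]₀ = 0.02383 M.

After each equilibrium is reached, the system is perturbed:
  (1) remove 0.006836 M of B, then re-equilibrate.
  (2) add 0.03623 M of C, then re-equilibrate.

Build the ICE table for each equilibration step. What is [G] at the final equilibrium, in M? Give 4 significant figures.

Q₀ = 0.1246 vs Keq = 0.8276 ⇒ Q<K, forward
Step 1:
                    G           C           B
  Initial        3.82     0.03454     0.02383
  Change    -0.006758    -0.01352     0.01352
  Equil         3.813     0.02102     0.03735
  solve Keq expr → x = 0.006758; check Q = 0.8276
Then remove 0.006836 M of B.
Step 2:
                    G           C           B
  Initial       3.813     0.02102     0.03051
  Change     -0.00123    -0.00246     0.00246
  Equil         3.812     0.01856     0.03297
  solve Keq expr → x = 0.00123; check Q = 0.8276
Then add 0.03623 M of C.
Step 3:
                    G           C           B
  Initial       3.812     0.05479     0.03297
  Change     -0.01157    -0.02315     0.02315
  Equil           3.8     0.03164     0.05612
  solve Keq expr → x = 0.01157; check Q = 0.8276

[G]_eq = 3.8 M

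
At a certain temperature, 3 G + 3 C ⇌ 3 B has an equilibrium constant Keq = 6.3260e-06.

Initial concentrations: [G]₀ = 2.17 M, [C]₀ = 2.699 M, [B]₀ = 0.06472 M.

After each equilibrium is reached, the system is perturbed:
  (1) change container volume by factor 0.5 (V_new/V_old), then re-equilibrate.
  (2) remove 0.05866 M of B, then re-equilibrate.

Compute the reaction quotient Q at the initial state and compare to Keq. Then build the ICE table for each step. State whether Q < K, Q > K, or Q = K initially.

Q₀ = 1.3494e-06; Q < K (proceeds forward)

Q₀ = 1.3494e-06 vs Keq = 6.3260e-06 ⇒ Q<K, forward
Step 1:
                  G         C         B
  Initial      2.17     2.699   0.06472
  Change   -0.04002  -0.04002   0.04002
  Equil        2.13     2.659    0.1047
  solve Keq expr → x = 0.01334; check Q = 6.3260e-06
Then change container volume by factor 0.5 (V_new/V_old).
Step 2:
                  G         C         B
  Initial      4.26     5.318    0.2095
  Change    -0.1785   -0.1785    0.1785
  Equil       4.081     5.139     0.388
  solve Keq expr → x = 0.05949; check Q = 6.3260e-06
Then remove 0.05866 M of B.
Step 3:
                  G         C         B
  Initial     4.081     5.139    0.3293
  Change   -0.05015  -0.05015   0.05015
  Equil       4.031     5.089    0.3794
  solve Keq expr → x = 0.01672; check Q = 6.3260e-06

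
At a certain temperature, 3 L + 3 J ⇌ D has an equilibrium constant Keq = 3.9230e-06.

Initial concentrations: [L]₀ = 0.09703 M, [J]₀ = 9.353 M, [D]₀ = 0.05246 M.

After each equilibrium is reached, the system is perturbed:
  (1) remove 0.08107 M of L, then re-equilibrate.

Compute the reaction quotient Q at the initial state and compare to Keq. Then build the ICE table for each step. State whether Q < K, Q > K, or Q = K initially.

Q₀ = 0.07019; Q > K (proceeds reverse)

Q₀ = 0.07019 vs Keq = 3.9230e-06 ⇒ Q>K, reverse
Step 1:
                    L           J           D
  I           0.09703       9.353     0.05246
  C            0.1572      0.1572     -0.0524
  E            0.2542        9.51  5.5455e-05
  solve Keq expr → x = -0.0524; check Q = 3.9230e-06
Then remove 0.08107 M of L.
Step 2:
                    L           J           D
  I            0.1732        9.51  5.5455e-05
  C        1.1369e-04  1.1369e-04 -3.7896e-05
  E            0.1733        9.51  1.7559e-05
  solve Keq expr → x = -3.7896e-05; check Q = 3.9230e-06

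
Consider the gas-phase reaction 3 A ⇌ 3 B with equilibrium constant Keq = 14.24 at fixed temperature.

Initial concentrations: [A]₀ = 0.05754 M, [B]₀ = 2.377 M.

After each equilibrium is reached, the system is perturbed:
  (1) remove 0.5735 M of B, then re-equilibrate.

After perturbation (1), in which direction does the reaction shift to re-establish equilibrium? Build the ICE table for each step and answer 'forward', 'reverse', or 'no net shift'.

Q₀ = 7.0498e+04 vs Keq = 14.24 ⇒ Q>K, reverse
Step 1:
                   A          B
  Initial    0.05754      2.377
  Change      0.6535    -0.6535
  Equil       0.7111      1.723
  solve Keq expr → x = -0.2178; check Q = 14.24
Then remove 0.5735 M of B.
Step 2:
                   A          B
  Initial     0.7111       1.15
  Change     -0.1675     0.1675
  Equil       0.5436      1.317
  solve Keq expr → x = 0.05583; check Q = 14.24

Direction: forward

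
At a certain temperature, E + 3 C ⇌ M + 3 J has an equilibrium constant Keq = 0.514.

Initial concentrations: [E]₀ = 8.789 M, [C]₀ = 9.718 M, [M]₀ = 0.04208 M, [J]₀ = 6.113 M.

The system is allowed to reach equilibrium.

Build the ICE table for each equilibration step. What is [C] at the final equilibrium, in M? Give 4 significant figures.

Q₀ = 0.001192 vs Keq = 0.514 ⇒ Q<K, forward
Step 1:
                    E           C           M           J
  Initial       8.789       9.718     0.04208       6.113
  Change       -1.128      -3.383       1.128       3.383
  Equil         7.661       6.335        1.17       9.496
  solve Keq expr → x = 1.128; check Q = 0.514

[C]_eq = 6.335 M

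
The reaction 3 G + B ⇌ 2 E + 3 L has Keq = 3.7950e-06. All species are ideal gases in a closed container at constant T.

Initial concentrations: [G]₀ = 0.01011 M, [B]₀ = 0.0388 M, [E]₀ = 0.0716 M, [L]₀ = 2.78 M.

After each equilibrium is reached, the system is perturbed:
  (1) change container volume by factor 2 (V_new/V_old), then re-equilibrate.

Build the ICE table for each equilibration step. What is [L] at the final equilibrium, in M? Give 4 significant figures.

Q₀ = 2.7471e+06 vs Keq = 3.7950e-06 ⇒ Q>K, reverse
Step 1:
                   G          B          E          L
  init       0.01011     0.0388     0.0716       2.78
  Δ           0.1074     0.0358    -0.0716    -0.1074
  eq          0.1175     0.0746 4.9050e-06      2.673
  solve Keq expr → x = -0.0358; check Q = 3.7950e-06
Then change container volume by factor 2 (V_new/V_old).
Step 2:
                   G          B          E          L
  init       0.05875     0.0373 2.4525e-06      1.336
  Δ       -1.5235e-06 -5.0784e-07 1.0157e-06 1.5235e-06
  eq         0.05875     0.0373 3.4682e-06      1.336
  solve Keq expr → x = 5.0784e-07; check Q = 3.7950e-06

[L]_eq = 1.336 M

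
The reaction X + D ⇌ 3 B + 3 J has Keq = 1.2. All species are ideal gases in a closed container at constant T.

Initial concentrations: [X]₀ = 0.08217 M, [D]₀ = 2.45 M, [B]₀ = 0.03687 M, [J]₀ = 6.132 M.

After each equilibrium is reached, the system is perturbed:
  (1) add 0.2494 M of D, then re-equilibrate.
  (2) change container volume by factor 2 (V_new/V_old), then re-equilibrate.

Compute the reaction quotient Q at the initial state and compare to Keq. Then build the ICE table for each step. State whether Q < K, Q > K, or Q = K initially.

Q₀ = 0.0574; Q < K (proceeds forward)

Q₀ = 0.0574 vs Keq = 1.2 ⇒ Q<K, forward
Step 1:
                    X           D           B           J
  I           0.08217        2.45     0.03687       6.132
  C          -0.01846    -0.01846     0.05537     0.05537
  E           0.06371       2.432     0.09224       6.187
  solve Keq expr → x = 0.01846; check Q = 1.2
Then add 0.2494 M of D.
Step 2:
                    X           D           B           J
  I           0.06371       2.681     0.09224       6.187
  C       -8.5754e-04 -8.5754e-04    0.002573    0.002573
  E           0.06286        2.68     0.09481        6.19
  solve Keq expr → x = 8.5754e-04; check Q = 1.2
Then change container volume by factor 2 (V_new/V_old).
Step 3:
                    X           D           B           J
  I           0.03143        1.34     0.04741       3.095
  C          -0.01541    -0.01541     0.04624     0.04624
  E           0.01601       1.325     0.09365       3.141
  solve Keq expr → x = 0.01541; check Q = 1.2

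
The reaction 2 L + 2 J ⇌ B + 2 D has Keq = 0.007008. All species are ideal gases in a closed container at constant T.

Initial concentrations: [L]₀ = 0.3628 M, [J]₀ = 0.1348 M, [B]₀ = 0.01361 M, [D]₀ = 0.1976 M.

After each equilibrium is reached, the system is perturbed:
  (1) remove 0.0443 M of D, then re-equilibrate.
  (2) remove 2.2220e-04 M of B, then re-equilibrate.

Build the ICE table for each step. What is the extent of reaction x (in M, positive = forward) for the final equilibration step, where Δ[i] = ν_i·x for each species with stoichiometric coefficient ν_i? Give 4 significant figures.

Q₀ = 0.2222 vs Keq = 0.007008 ⇒ Q>K, reverse
Step 1:
                  L         J         B         D
  init       0.3628    0.1348   0.01361    0.1976
  Δ         0.02539   0.02539   -0.0127  -0.02539
  eq         0.3882    0.1602 9.1383e-04    0.1722
  solve Keq expr → x = -0.0127; check Q = 0.007008
Then remove 0.0443 M of D.
Step 2:
                  L         J         B         D
  init       0.3882    0.1602 9.1383e-04    0.1279
  Δ       -0.001341 -0.001341 6.7039e-04  0.001341
  eq         0.3869    0.1589  0.001584    0.1292
  solve Keq expr → x = 6.7039e-04; check Q = 0.007008
Then remove 2.2220e-04 M of B.
Step 3:
                  L         J         B         D
  init       0.3869    0.1589  0.001362    0.1292
  Δ       -4.0232e-04 -4.0232e-04 2.0116e-04 4.0232e-04
  eq         0.3864    0.1584  0.001563    0.1297
  solve Keq expr → x = 2.0116e-04; check Q = 0.007008

x = 2.0116e-04 M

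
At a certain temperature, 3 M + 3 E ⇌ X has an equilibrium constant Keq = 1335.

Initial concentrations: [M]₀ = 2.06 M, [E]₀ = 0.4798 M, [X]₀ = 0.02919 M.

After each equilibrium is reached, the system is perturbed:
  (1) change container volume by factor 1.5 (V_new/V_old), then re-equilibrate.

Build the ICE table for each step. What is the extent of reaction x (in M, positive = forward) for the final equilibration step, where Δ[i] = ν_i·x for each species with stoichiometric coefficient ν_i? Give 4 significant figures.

x = -0.006322 M

Q₀ = 0.03023 vs Keq = 1335 ⇒ Q<K, forward
Step 1:
                   M          E          X
  init          2.06     0.4798    0.02919
  Δ          -0.4481    -0.4481     0.1494
  eq           1.612    0.03173     0.1785
  solve Keq expr → x = 0.1494; check Q = 1335
Then change container volume by factor 1.5 (V_new/V_old).
Step 2:
                   M          E          X
  init         1.075    0.02115      0.119
  Δ          0.01896    0.01896  -0.006322
  eq           1.094    0.04012     0.1127
  solve Keq expr → x = -0.006322; check Q = 1335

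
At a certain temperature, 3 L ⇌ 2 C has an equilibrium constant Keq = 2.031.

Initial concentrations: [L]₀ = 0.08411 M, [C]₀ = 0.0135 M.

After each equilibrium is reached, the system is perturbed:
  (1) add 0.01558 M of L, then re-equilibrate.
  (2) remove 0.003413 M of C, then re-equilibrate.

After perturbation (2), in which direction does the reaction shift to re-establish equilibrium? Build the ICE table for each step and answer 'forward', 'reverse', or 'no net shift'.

Q₀ = 0.3063 vs Keq = 2.031 ⇒ Q<K, forward
Step 1:
                    L           C
  I           0.08411      0.0135
  C          -0.01695      0.0113
  E           0.06716      0.0248
  solve Keq expr → x = 0.005651; check Q = 2.031
Then add 0.01558 M of L.
Step 2:
                    L           C
  I           0.08274      0.0248
  C         -0.007187    0.004792
  E           0.07555     0.02959
  solve Keq expr → x = 0.002396; check Q = 2.031
Then remove 0.003413 M of C.
Step 3:
                    L           C
  I           0.07555     0.02618
  C         -0.002733    0.001822
  E           0.07282       0.028
  solve Keq expr → x = 9.1094e-04; check Q = 2.031

Direction: forward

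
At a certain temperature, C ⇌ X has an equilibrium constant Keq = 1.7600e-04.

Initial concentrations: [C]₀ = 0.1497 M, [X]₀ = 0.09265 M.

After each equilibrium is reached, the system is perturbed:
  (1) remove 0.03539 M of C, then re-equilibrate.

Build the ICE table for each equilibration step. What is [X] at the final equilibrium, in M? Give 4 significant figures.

Q₀ = 0.6189 vs Keq = 1.7600e-04 ⇒ Q>K, reverse
Step 1:
                    C           X
  Initial      0.1497     0.09265
  Change      0.09261    -0.09261
  Equil        0.2423  4.2646e-05
  solve Keq expr → x = -0.09261; check Q = 1.7600e-04
Then remove 0.03539 M of C.
Step 2:
                    C           X
  Initial      0.2069  4.2646e-05
  Change   6.2275e-06 -6.2275e-06
  Equil        0.2069  3.6419e-05
  solve Keq expr → x = -6.2275e-06; check Q = 1.7600e-04

[X]_eq = 3.6419e-05 M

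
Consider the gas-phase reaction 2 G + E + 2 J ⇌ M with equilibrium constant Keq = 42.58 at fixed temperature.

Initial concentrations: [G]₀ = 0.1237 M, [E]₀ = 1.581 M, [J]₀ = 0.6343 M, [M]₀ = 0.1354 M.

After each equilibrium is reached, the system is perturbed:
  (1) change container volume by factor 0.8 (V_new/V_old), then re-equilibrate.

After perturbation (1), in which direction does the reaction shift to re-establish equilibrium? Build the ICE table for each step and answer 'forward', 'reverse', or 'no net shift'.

Q₀ = 13.91 vs Keq = 42.58 ⇒ Q<K, forward
Step 1:
                    G           E           J           M
  init         0.1237       1.581      0.6343      0.1354
  Δ          -0.04183    -0.02091    -0.04183     0.02091
  eq          0.08187        1.56      0.5925      0.1563
  solve Keq expr → x = 0.02091; check Q = 42.58
Then change container volume by factor 0.8 (V_new/V_old).
Step 2:
                    G           E           J           M
  init         0.1023        1.95      0.7406      0.1954
  Δ          -0.03103    -0.01552    -0.03103     0.01552
  eq          0.07131       1.935      0.7096      0.2109
  solve Keq expr → x = 0.01552; check Q = 42.58

Direction: forward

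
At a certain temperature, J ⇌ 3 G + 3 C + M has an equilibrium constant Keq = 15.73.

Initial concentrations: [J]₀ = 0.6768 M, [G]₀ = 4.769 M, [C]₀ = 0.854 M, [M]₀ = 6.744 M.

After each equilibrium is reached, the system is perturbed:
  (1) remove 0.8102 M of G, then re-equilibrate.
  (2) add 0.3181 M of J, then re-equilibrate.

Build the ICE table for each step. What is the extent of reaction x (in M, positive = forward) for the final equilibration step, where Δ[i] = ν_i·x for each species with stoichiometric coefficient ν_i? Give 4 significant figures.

Q₀ = 673.2 vs Keq = 15.73 ⇒ Q>K, reverse
Step 1:
                    J           G           C           M
  init         0.6768       4.769       0.854       6.744
  Δ             0.184     -0.5521     -0.5521      -0.184
  eq           0.8608       4.217      0.3019        6.56
  solve Keq expr → x = -0.184; check Q = 15.73
Then remove 0.8102 M of G.
Step 2:
                    J           G           C           M
  init         0.8608       3.407      0.3019        6.56
  Δ           -0.0206     0.06181     0.06181      0.0206
  eq           0.8402       3.469      0.3638       6.581
  solve Keq expr → x = 0.0206; check Q = 15.73
Then add 0.3181 M of J.
Step 3:
                    J           G           C           M
  init          1.158       3.469      0.3638       6.581
  Δ           -0.0118      0.0354      0.0354      0.0118
  eq            1.147       3.504      0.3991       6.592
  solve Keq expr → x = 0.0118; check Q = 15.73

x = 0.0118 M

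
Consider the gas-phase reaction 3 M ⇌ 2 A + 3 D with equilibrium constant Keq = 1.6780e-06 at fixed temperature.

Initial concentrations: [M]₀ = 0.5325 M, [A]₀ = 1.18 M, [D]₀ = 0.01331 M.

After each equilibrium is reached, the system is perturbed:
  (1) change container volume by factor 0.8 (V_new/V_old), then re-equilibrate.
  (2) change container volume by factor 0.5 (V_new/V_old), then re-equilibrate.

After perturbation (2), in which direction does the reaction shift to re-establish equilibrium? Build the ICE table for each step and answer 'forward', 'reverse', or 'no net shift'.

Q₀ = 2.1744e-05 vs Keq = 1.6780e-06 ⇒ Q>K, reverse
Step 1:
                   M          A          D
  I           0.5325       1.18    0.01331
  C         0.007547  -0.005031  -0.007547
  E             0.54      1.175   0.005763
  solve Keq expr → x = -0.002516; check Q = 1.6780e-06
Then change container volume by factor 0.8 (V_new/V_old).
Step 2:
                   M          A          D
  I           0.6751      1.469   0.007204
  C       9.8490e-04 -6.5660e-04 -9.8490e-04
  E            0.676      1.468   0.006219
  solve Keq expr → x = -3.2830e-04; check Q = 1.6780e-06
Then change container volume by factor 0.5 (V_new/V_old).
Step 3:
                   M          A          D
  I            1.352      2.936    0.01244
  C         0.004571  -0.003047  -0.004571
  E            1.357      2.933   0.007868
  solve Keq expr → x = -0.001524; check Q = 1.6780e-06

Direction: reverse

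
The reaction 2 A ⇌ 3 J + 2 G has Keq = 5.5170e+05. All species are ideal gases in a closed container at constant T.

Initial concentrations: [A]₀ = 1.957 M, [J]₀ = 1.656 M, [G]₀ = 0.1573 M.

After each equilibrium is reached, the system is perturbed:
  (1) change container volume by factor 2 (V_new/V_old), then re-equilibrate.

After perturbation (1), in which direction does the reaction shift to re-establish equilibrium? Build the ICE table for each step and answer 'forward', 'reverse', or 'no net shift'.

Direction: forward

Q₀ = 0.02934 vs Keq = 5.5170e+05 ⇒ Q<K, forward
Step 1:
                   A          J          G
  Initial      1.957      1.656     0.1573
  Change       -1.93      2.895       1.93
  Equil      0.02728      4.551      2.087
  solve Keq expr → x = 0.9649; check Q = 5.5170e+05
Then change container volume by factor 2 (V_new/V_old).
Step 2:
                   A          J          G
  Initial    0.01364      2.275      1.044
  Change   -0.008734     0.0131   0.008734
  Equil     0.004904      2.288      1.052
  solve Keq expr → x = 0.004367; check Q = 5.5170e+05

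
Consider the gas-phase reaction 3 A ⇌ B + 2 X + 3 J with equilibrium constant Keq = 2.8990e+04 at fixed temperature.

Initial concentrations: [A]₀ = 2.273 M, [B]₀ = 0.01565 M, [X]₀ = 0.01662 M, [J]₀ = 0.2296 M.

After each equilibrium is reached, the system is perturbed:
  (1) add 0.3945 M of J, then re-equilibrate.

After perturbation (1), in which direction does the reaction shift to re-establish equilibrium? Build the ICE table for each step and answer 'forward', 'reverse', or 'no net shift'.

Q₀ = 4.4555e-09 vs Keq = 2.8990e+04 ⇒ Q<K, forward
Step 1:
                   A          B          X          J
  Initial      2.273    0.01565    0.01662     0.2296
  Change      -2.181      0.727      1.454      2.181
  Equil      0.09191     0.7427      1.471      2.411
  solve Keq expr → x = 0.727; check Q = 2.8990e+04
Then add 0.3945 M of J.
Step 2:
                   A          B          X          J
  Initial    0.09191     0.7427      1.471      2.805
  Change     0.01385  -0.004615  -0.009231   -0.01385
  Equil       0.1058     0.7381      1.461      2.791
  solve Keq expr → x = -0.004615; check Q = 2.8990e+04

Direction: reverse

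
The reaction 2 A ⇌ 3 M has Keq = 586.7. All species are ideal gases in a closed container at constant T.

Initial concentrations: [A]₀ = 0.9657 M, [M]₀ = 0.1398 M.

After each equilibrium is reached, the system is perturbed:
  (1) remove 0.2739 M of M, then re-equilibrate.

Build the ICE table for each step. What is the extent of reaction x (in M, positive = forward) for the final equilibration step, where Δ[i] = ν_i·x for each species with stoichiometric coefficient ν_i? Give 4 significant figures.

Q₀ = 0.00293 vs Keq = 586.7 ⇒ Q<K, forward
Step 1:
                   A          M
  Initial     0.9657     0.1398
  Change     -0.8916      1.337
  Equil      0.07412      1.477
  solve Keq expr → x = 0.4458; check Q = 586.7
Then remove 0.2739 M of M.
Step 2:
                   A          M
  Initial    0.07412      1.203
  Change     -0.0178    0.02671
  Equil      0.05632       1.23
  solve Keq expr → x = 0.008902; check Q = 586.7

x = 0.008902 M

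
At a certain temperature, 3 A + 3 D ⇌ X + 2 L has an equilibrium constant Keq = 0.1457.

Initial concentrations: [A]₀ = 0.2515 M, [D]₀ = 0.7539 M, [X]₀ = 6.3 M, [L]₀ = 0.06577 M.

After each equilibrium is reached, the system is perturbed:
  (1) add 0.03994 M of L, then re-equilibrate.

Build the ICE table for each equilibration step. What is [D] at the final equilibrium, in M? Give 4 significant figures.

[D]_eq = 0.8709 M

Q₀ = 3.998 vs Keq = 0.1457 ⇒ Q>K, reverse
Step 1:
                  A         D         X         L
  Initial    0.2515    0.7539       6.3   0.06577
  Change    0.06792   0.06792  -0.02264  -0.04528
  Equil      0.3194    0.8218     6.277   0.02049
  solve Keq expr → x = -0.02264; check Q = 0.1457
Then add 0.03994 M of L.
Step 2:
                  A         D         X         L
  Initial    0.3194    0.8218     6.277   0.06043
  Change    0.04905   0.04905  -0.01635   -0.0327
  Equil      0.3685    0.8709     6.261   0.02773
  solve Keq expr → x = -0.01635; check Q = 0.1457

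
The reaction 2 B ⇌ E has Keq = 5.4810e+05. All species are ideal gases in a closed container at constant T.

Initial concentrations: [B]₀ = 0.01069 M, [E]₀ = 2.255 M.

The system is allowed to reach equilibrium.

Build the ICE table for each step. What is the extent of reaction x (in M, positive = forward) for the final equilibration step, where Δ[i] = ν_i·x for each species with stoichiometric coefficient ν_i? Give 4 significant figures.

Q₀ = 1.9733e+04 vs Keq = 5.4810e+05 ⇒ Q<K, forward
Step 1:
                   B          E
  init       0.01069      2.255
  Δ         -0.00866    0.00433
  eq         0.00203      2.259
  solve Keq expr → x = 0.00433; check Q = 5.4810e+05

x = 0.00433 M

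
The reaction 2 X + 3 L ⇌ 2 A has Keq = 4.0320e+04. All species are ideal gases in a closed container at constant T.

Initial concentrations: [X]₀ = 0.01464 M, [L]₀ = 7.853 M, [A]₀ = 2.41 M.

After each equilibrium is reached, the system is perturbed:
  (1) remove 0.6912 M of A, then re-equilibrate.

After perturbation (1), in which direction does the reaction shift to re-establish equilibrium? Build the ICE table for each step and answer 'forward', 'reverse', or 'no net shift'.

Q₀ = 55.96 vs Keq = 4.0320e+04 ⇒ Q<K, forward
Step 1:
                  X         L         A
  I         0.01464     7.853      2.41
  C        -0.01409  -0.02113   0.01409
  E       5.5080e-04     7.832     2.424
  solve Keq expr → x = 0.007045; check Q = 4.0320e+04
Then remove 0.6912 M of A.
Step 2:
                  X         L         A
  I       5.5080e-04     7.832     1.733
  C       -1.5700e-04 -2.3550e-04 1.5700e-04
  E       3.9380e-04     7.832     1.733
  solve Keq expr → x = 7.8500e-05; check Q = 4.0320e+04

Direction: forward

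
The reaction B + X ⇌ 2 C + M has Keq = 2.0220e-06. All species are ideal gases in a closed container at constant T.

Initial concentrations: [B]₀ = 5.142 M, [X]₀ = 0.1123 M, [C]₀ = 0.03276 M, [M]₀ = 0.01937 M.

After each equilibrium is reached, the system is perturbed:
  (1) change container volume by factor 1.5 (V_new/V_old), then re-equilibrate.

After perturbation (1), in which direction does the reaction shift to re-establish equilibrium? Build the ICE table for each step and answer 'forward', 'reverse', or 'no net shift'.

Direction: forward

Q₀ = 3.6000e-05 vs Keq = 2.0220e-06 ⇒ Q>K, reverse
Step 1:
                    B           X           C           M
  init          5.142      0.1123     0.03276     0.01937
  Δ           0.01041     0.01041    -0.02082    -0.01041
  eq            5.152      0.1227     0.01194    0.008962
  solve Keq expr → x = -0.01041; check Q = 2.0220e-06
Then change container volume by factor 1.5 (V_new/V_old).
Step 2:
                    B           X           C           M
  init          3.435     0.08181    0.007962    0.005975
  Δ       -6.3584e-04 -6.3584e-04    0.001272  6.3584e-04
  eq            3.434     0.08117    0.009234     0.00661
  solve Keq expr → x = 6.3584e-04; check Q = 2.0220e-06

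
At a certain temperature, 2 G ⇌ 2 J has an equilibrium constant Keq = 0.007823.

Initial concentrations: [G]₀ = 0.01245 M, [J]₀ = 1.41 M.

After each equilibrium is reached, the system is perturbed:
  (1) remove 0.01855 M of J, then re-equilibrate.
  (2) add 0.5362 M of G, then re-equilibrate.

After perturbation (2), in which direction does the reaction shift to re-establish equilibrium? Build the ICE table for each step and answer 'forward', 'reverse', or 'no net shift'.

Q₀ = 1.2826e+04 vs Keq = 0.007823 ⇒ Q>K, reverse
Step 1:
                    G           J
  init        0.01245        1.41
  Δ             1.294      -1.294
  eq            1.307      0.1156
  solve Keq expr → x = -0.6472; check Q = 0.007823
Then remove 0.01855 M of J.
Step 2:
                    G           J
  init          1.307     0.09704
  Δ          -0.01704     0.01704
  eq             1.29      0.1141
  solve Keq expr → x = 0.008521; check Q = 0.007823
Then add 0.5362 M of G.
Step 3:
                    G           J
  init          1.826      0.1141
  Δ          -0.04357     0.04357
  eq            1.782      0.1577
  solve Keq expr → x = 0.02179; check Q = 0.007823

Direction: forward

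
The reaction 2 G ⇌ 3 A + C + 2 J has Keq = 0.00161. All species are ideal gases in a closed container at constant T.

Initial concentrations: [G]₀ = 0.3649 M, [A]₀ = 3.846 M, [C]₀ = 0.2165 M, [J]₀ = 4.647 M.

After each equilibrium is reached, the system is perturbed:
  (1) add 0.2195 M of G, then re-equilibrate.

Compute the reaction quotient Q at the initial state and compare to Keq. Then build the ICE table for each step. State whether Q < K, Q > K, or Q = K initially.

Q₀ = 1997; Q > K (proceeds reverse)

Q₀ = 1997 vs Keq = 0.00161 ⇒ Q>K, reverse
Step 1:
                  G         A         C         J
  init       0.3649     3.846    0.2165     4.647
  Δ           0.433   -0.6495   -0.2165    -0.433
  eq         0.7979     3.197 1.7673e-06     4.214
  solve Keq expr → x = -0.2165; check Q = 0.00161
Then add 0.2195 M of G.
Step 2:
                  G         A         C         J
  init        1.017     3.197 1.7673e-06     4.214
  Δ       -2.2121e-06 3.3182e-06 1.1061e-06 2.2121e-06
  eq          1.017     3.197 2.8733e-06     4.214
  solve Keq expr → x = 1.1061e-06; check Q = 0.00161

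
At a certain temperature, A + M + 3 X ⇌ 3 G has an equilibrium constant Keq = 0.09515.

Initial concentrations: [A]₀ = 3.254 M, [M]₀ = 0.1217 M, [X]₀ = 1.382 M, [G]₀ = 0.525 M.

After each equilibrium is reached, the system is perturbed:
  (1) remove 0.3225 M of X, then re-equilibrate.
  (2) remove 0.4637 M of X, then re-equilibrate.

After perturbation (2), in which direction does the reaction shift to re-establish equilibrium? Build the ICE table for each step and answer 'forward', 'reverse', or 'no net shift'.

Direction: reverse

Q₀ = 0.1384 vs Keq = 0.09515 ⇒ Q>K, reverse
Step 1:
                    A           M           X           G
  init          3.254      0.1217       1.382       0.525
  Δ            0.0116      0.0116      0.0348     -0.0348
  eq            3.266      0.1333       1.417      0.4902
  solve Keq expr → x = -0.0116; check Q = 0.09515
Then remove 0.3225 M of X.
Step 2:
                    A           M           X           G
  init          3.266      0.1333       1.094      0.4902
  Δ           0.02216     0.02216     0.06649    -0.06649
  eq            3.288      0.1555       1.161      0.4237
  solve Keq expr → x = -0.02216; check Q = 0.09515
Then remove 0.4637 M of X.
Step 3:
                    A           M           X           G
  init          3.288      0.1555      0.6971      0.4237
  Δ           0.03591     0.03591      0.1077     -0.1077
  eq            3.324      0.1914      0.8048       0.316
  solve Keq expr → x = -0.03591; check Q = 0.09515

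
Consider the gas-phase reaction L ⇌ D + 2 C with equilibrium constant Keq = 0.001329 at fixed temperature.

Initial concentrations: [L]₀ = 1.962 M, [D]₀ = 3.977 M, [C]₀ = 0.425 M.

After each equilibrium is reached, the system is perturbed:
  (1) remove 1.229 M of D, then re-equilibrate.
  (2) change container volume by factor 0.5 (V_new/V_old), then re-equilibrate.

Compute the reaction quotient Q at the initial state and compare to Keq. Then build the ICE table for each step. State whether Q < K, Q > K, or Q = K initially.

Q₀ = 0.3661; Q > K (proceeds reverse)

Q₀ = 0.3661 vs Keq = 0.001329 ⇒ Q>K, reverse
Step 1:
                    L           D           C
  I             1.962       3.977       0.425
  C            0.1987     -0.1987     -0.3974
  E             2.161       3.778     0.02757
  solve Keq expr → x = -0.1987; check Q = 0.001329
Then remove 1.229 M of D.
Step 2:
                    L           D           C
  I             2.161       2.549     0.02757
  C         -0.002976    0.002976    0.005951
  E             2.158       2.552     0.03352
  solve Keq expr → x = 0.002976; check Q = 0.001329
Then change container volume by factor 0.5 (V_new/V_old).
Step 3:
                    L           D           C
  I             4.315       5.105     0.06704
  C            0.0167     -0.0167     -0.0334
  E             4.332       5.088     0.03364
  solve Keq expr → x = -0.0167; check Q = 0.001329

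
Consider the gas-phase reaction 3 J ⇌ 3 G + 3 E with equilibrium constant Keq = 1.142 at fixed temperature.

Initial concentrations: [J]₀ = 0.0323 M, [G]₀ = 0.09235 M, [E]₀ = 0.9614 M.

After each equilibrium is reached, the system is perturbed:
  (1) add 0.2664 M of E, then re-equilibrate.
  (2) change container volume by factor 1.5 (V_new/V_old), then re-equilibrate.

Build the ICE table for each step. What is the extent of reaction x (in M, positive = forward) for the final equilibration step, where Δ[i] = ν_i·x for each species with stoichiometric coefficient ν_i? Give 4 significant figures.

x = 0.002725 M

Q₀ = 20.77 vs Keq = 1.142 ⇒ Q>K, reverse
Step 1:
                  J         G         E
  I          0.0323   0.09235    0.9614
  C         0.02655  -0.02655  -0.02655
  E         0.05885    0.0658    0.9349
  solve Keq expr → x = -0.00885; check Q = 1.142
Then add 0.2664 M of E.
Step 2:
                  J         G         E
  I         0.05885    0.0658     1.201
  C        0.007606 -0.007606 -0.007606
  E         0.06646   0.05819     1.194
  solve Keq expr → x = -0.002535; check Q = 1.142
Then change container volume by factor 1.5 (V_new/V_old).
Step 3:
                  J         G         E
  I          0.0443    0.0388    0.7958
  C       -0.008176  0.008176  0.008176
  E         0.03613   0.04697    0.8039
  solve Keq expr → x = 0.002725; check Q = 1.142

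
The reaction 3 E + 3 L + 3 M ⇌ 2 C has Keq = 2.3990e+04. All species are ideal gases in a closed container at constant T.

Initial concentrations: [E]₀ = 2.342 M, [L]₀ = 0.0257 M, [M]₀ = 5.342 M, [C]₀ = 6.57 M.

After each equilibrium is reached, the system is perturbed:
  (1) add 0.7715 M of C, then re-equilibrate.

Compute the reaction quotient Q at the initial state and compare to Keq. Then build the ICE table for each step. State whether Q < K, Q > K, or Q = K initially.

Q₀ = 1299 vs Keq = 2.3990e+04 ⇒ Q<K, forward
Step 1:
                    E           L           M           C
  I             2.342      0.0257       5.342        6.57
  C          -0.01587    -0.01587    -0.01587     0.01058
  E             2.326    0.009828       5.326       6.581
  solve Keq expr → x = 0.005291; check Q = 2.3990e+04
Then add 0.7715 M of C.
Step 2:
                    E           L           M           C
  I             2.326    0.009828       5.326       7.352
  C        7.4848e-04  7.4848e-04  7.4848e-04 -4.9899e-04
  E             2.327     0.01058       5.327       7.352
  solve Keq expr → x = -2.4949e-04; check Q = 2.3990e+04

Q₀ = 1299; Q < K (proceeds forward)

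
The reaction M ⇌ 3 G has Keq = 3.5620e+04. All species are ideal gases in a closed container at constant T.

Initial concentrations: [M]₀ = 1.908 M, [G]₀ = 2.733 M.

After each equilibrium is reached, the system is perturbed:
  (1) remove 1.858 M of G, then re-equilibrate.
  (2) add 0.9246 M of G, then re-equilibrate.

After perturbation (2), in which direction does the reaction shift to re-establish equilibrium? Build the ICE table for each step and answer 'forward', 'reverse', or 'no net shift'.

Direction: reverse

Q₀ = 10.7 vs Keq = 3.5620e+04 ⇒ Q<K, forward
Step 1:
                    M           G
  Initial       1.908       2.733
  Change       -1.891       5.674
  Equil       0.01668       8.407
  solve Keq expr → x = 1.891; check Q = 3.5620e+04
Then remove 1.858 M of G.
Step 2:
                    M           G
  Initial     0.01668       6.549
  Change    -0.008701      0.0261
  Equil       0.00798       6.575
  solve Keq expr → x = 0.008701; check Q = 3.5620e+04
Then add 0.9246 M of G.
Step 3:
                    M           G
  Initial     0.00798         7.5
  Change     0.003808    -0.01142
  Equil       0.01179       7.488
  solve Keq expr → x = -0.003808; check Q = 3.5620e+04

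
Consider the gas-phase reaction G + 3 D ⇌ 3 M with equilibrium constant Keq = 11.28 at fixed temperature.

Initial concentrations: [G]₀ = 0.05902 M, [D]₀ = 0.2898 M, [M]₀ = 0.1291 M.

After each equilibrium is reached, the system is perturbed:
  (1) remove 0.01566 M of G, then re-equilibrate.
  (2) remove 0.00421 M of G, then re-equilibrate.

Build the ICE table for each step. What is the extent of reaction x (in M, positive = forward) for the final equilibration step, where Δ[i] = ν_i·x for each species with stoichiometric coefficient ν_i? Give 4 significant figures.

x = -0.00121 M

Q₀ = 1.498 vs Keq = 11.28 ⇒ Q<K, forward
Step 1:
                   G          D          M
  I          0.05902     0.2898     0.1291
  C         -0.01789   -0.05368    0.05368
  E          0.04113     0.2361     0.1828
  solve Keq expr → x = 0.01789; check Q = 11.28
Then remove 0.01566 M of G.
Step 2:
                   G          D          M
  I          0.02547     0.2361     0.1828
  C         0.003845    0.01154   -0.01154
  E          0.02931     0.2477     0.1712
  solve Keq expr → x = -0.003845; check Q = 11.28
Then remove 0.00421 M of G.
Step 3:
                   G          D          M
  I           0.0251     0.2477     0.1712
  C          0.00121   0.003631  -0.003631
  E          0.02631     0.2513     0.1676
  solve Keq expr → x = -0.00121; check Q = 11.28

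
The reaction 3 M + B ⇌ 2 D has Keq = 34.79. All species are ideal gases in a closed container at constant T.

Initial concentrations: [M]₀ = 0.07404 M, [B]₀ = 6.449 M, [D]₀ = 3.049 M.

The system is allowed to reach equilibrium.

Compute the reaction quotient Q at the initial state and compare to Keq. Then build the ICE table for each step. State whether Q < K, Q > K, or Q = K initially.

Q₀ = 3552 vs Keq = 34.79 ⇒ Q>K, reverse
Step 1:
                  M         B         D
  init      0.07404     6.449     3.049
  Δ          0.2574   0.08581   -0.1716
  eq         0.3315     6.535     2.877
  solve Keq expr → x = -0.08581; check Q = 34.79

Q₀ = 3552; Q > K (proceeds reverse)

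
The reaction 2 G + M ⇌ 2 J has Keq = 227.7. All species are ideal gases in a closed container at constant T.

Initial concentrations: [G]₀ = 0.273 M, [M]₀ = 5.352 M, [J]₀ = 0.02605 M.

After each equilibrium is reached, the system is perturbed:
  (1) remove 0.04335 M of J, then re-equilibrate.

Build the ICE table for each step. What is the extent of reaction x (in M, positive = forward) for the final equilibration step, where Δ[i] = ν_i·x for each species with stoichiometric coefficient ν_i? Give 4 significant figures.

x = 6.1079e-04 M

Q₀ = 0.001701 vs Keq = 227.7 ⇒ Q<K, forward
Step 1:
                   G          M          J
  init         0.273      5.352    0.02605
  Δ          -0.2646    -0.1323     0.2646
  eq         0.00843       5.22     0.2906
  solve Keq expr → x = 0.1323; check Q = 227.7
Then remove 0.04335 M of J.
Step 2:
                   G          M          J
  init       0.00843       5.22     0.2473
  Δ        -0.001222 -6.1079e-04   0.001222
  eq        0.007208      5.219     0.2485
  solve Keq expr → x = 6.1079e-04; check Q = 227.7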